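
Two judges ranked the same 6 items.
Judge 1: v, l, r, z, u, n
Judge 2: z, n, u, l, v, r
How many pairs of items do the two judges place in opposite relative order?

Assign each item its position (1..6) in the first ordering, then rewrite the second ordering as that position sequence:
positions: v→1, l→2, r→3, z→4, u→5, n→6
second ordering as positions: [4, 6, 5, 2, 1, 3]
Discordant pairs = inversions in this position sequence.
4: 2, 1, 3 → 3
6: 5, 2, 1, 3 → 4
5: 2, 1, 3 → 3
2: 1 → 1
1: 0
3: 0
Total: 3 + 4 + 3 + 1 + 0 + 0 = 11

11 discordant pairs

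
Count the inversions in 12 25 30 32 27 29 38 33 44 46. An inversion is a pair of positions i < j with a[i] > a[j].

Sweep left to right; for each value list the smaller values that follow it:
12: 0
25: 0
30: 2
32: 2
27: 0
29: 0
38: 1
33: 0
44: 0
46: 0
Sum: 0 + 0 + 2 + 2 + 0 + 0 + 1 + 0 + 0 + 0 = 5

5 out-of-order pairs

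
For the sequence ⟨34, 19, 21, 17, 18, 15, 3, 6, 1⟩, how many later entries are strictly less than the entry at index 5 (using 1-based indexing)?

4 such elements

The element at index 5 is 18.
Elements after it: 15, 3, 6, 1
Those smaller than 18: 15, 3, 6, 1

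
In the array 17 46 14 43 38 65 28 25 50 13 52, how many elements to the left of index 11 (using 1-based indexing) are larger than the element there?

The element at index 11 is 52.
Elements before it: 17, 46, 14, 43, 38, 65, 28, 25, 50, 13
Those larger than 52: 65

1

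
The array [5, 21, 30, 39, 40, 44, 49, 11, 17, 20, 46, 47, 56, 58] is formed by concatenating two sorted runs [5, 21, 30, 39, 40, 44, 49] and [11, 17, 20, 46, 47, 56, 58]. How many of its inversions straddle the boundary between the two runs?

Take each right-half value and tally the left-half values above it:
r = 11: 21, 30, 39, 40, 44, 49 → 6
r = 17: 21, 30, 39, 40, 44, 49 → 6
r = 20: 21, 30, 39, 40, 44, 49 → 6
r = 46: 49 → 1
r = 47: 49 → 1
r = 56: none → 0
r = 58: none → 0
Cross-inversions: 6 + 6 + 6 + 1 + 1 + 0 + 0 = 20

20 cross-inversions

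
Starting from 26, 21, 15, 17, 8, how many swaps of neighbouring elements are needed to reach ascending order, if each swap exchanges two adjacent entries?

There are 9 adjacent swaps.

Each adjacent swap fixes exactly one inversion, so the minimum swap count equals the number of inversions.
Count inversions — for each element, later elements that are smaller:
26: 21, 15, 17, 8 → 4
21: 15, 17, 8 → 3
15: 8 → 1
17: 8 → 1
8: none → 0
Total inversions: 4 + 3 + 1 + 1 + 0 = 9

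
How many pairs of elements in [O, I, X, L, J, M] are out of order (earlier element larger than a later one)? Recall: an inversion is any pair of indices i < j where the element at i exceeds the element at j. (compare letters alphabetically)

8

Element-by-element contributions:
O: 4
I: 0
X: 3
L: 1
J: 0
M: 0
Sum: 4 + 0 + 3 + 1 + 0 + 0 = 8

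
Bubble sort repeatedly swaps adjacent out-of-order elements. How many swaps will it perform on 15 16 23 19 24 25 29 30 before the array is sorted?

Each adjacent swap fixes exactly one inversion, so the minimum swap count equals the number of inversions.
Count inversions — for each element, later elements that are smaller:
15: none → 0
16: none → 0
23: 19 → 1
19: none → 0
24: none → 0
25: none → 0
29: none → 0
30: none → 0
Total inversions: 0 + 0 + 1 + 0 + 0 + 0 + 0 + 0 = 1

1 adjacent swap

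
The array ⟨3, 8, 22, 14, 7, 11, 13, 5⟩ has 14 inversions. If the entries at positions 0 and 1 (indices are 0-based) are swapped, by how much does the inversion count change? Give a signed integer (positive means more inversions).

+1

Positions 0 and 1 hold 3 and 8; after swapping, the array is [8, 3, 22, 14, 7, 11, 13, 5].
Element-by-element contributions:
8 → 3, 7, 5 → 3
3 → none → 0
22 → 14, 7, 11, 13, 5 → 5
14 → 7, 11, 13, 5 → 4
7 → 5 → 1
11 → 5 → 1
13 → 5 → 1
5 → none → 0
Sum: 3 + 0 + 5 + 4 + 1 + 1 + 1 + 0 = 15
Change: 15 − 14 = +1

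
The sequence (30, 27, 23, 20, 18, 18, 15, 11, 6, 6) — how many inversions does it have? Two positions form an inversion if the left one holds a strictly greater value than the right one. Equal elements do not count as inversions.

For each element, count later entries that are smaller:
30 → 27, 23, 20, 18, 18, 15, 11, 6, 6 → 9
27 → 23, 20, 18, 18, 15, 11, 6, 6 → 8
23 → 20, 18, 18, 15, 11, 6, 6 → 7
20 → 18, 18, 15, 11, 6, 6 → 6
18 → 15, 11, 6, 6 → 4
18 → 15, 11, 6, 6 → 4
15 → 11, 6, 6 → 3
11 → 6, 6 → 2
6 → none → 0
6 → none → 0
Sum: 9 + 8 + 7 + 6 + 4 + 4 + 3 + 2 + 0 + 0 = 43

43 out-of-order pairs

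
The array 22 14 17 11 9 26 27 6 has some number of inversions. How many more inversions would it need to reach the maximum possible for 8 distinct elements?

Maximum inversions for 8 distinct elements is C(8, 2) = 8·7/2 = 28.
Current inversions — for each element, count later smaller elements:
22: 5
14: 3
17: 3
11: 2
9: 1
26: 1
27: 1
6: 0
Current total: 5 + 3 + 3 + 2 + 1 + 1 + 1 + 0 = 16
Shortfall: 28 − 16 = 12

12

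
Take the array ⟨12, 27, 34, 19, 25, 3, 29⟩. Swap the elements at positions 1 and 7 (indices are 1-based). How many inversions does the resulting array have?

Positions 1 and 7 hold 12 and 29; after swapping, the array is [29, 27, 34, 19, 25, 3, 12].
Sweep left to right; for each value list the smaller values that follow it:
29: 5
27: 4
34: 4
19: 2
25: 2
3: 0
12: 0
Sum: 5 + 4 + 4 + 2 + 2 + 0 + 0 = 17

17 inversions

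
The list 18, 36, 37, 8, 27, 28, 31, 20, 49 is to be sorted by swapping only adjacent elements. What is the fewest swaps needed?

Adjacent swaps: 14

Minimum adjacent swaps = number of inversions (each swap of adjacent out-of-order elements removes one inversion and no swap can remove more).
Count inversions — for each element, later elements that are smaller:
18: 8 → 1
36: 8, 27, 28, 31, 20 → 5
37: 8, 27, 28, 31, 20 → 5
8: none → 0
27: 20 → 1
28: 20 → 1
31: 20 → 1
20: none → 0
49: none → 0
Total inversions: 1 + 5 + 5 + 0 + 1 + 1 + 1 + 0 + 0 = 14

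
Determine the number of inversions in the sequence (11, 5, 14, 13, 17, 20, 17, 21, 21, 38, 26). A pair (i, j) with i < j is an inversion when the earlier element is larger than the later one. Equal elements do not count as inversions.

For each element, count later entries that are smaller:
11: 1
5: 0
14: 1
13: 0
17: 0
20: 1
17: 0
21: 0
21: 0
38: 1
26: 0
Sum: 1 + 0 + 1 + 0 + 0 + 1 + 0 + 0 + 0 + 1 + 0 = 4

There are 4 inversions.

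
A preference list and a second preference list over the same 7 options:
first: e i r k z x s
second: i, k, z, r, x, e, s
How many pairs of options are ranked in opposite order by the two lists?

There are 7 pairs.

Assign each item its position (1..7) in the first ordering, then rewrite the second ordering as that position sequence:
positions: e→1, i→2, r→3, k→4, z→5, x→6, s→7
second ordering as positions: [2, 4, 5, 3, 6, 1, 7]
Discordant pairs = inversions in this position sequence.
2: 1 → 1
4: 3, 1 → 2
5: 3, 1 → 2
3: 1 → 1
6: 1 → 1
1: 0
7: 0
Total: 1 + 2 + 2 + 1 + 1 + 0 + 0 = 7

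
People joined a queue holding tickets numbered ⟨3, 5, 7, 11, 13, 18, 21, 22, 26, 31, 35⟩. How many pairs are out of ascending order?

Sweep left to right; for each value list the smaller values that follow it:
3 → none → 0
5 → none → 0
7 → none → 0
11 → none → 0
13 → none → 0
18 → none → 0
21 → none → 0
22 → none → 0
26 → none → 0
31 → none → 0
35 → none → 0
Sum: 0 + 0 + 0 + 0 + 0 + 0 + 0 + 0 + 0 + 0 + 0 = 0

There are 0 out-of-order pairs.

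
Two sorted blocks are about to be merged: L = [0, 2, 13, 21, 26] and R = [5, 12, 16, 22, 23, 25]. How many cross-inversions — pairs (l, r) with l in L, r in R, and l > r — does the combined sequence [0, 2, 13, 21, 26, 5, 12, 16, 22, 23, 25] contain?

11 split inversions

For each element r of the right run, count left-run elements greater than r:
r = 5: 13, 21, 26 → 3
r = 12: 13, 21, 26 → 3
r = 16: 21, 26 → 2
r = 22: 26 → 1
r = 23: 26 → 1
r = 25: 26 → 1
Cross-inversions: 3 + 3 + 2 + 1 + 1 + 1 = 11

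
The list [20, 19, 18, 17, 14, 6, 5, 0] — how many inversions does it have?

28

Sweep left to right; for each value list the smaller values that follow it:
20 → 19, 18, 17, 14, 6, 5, 0 → 7
19 → 18, 17, 14, 6, 5, 0 → 6
18 → 17, 14, 6, 5, 0 → 5
17 → 14, 6, 5, 0 → 4
14 → 6, 5, 0 → 3
6 → 5, 0 → 2
5 → 0 → 1
0 → none → 0
Sum: 7 + 6 + 5 + 4 + 3 + 2 + 1 + 0 = 28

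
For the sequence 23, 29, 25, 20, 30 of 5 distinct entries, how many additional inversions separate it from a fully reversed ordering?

6 inversions short

Maximum inversions for 5 distinct elements is C(5, 2) = 5·4/2 = 10.
Current inversions — for each element, count later smaller elements:
23: 1
29: 2
25: 1
20: 0
30: 0
Current total: 1 + 2 + 1 + 0 + 0 = 4
Shortfall: 10 − 4 = 6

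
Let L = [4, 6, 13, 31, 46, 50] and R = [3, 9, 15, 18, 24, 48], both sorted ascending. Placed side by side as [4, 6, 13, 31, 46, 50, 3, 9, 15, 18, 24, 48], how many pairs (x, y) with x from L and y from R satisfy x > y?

Cross-inversions: 20

For each element r of the right run, count left-run elements greater than r:
r = 3: 4, 6, 13, 31, 46, 50 → 6
r = 9: 13, 31, 46, 50 → 4
r = 15: 31, 46, 50 → 3
r = 18: 31, 46, 50 → 3
r = 24: 31, 46, 50 → 3
r = 48: 50 → 1
Cross-inversions: 6 + 4 + 3 + 3 + 3 + 1 = 20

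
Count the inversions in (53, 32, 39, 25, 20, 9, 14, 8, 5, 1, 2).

Inversions: 52

Count, for each position, how many later elements it exceeds:
53 → 32, 39, 25, 20, 9, 14, 8, 5, 1, 2 → 10
32 → 25, 20, 9, 14, 8, 5, 1, 2 → 8
39 → 25, 20, 9, 14, 8, 5, 1, 2 → 8
25 → 20, 9, 14, 8, 5, 1, 2 → 7
20 → 9, 14, 8, 5, 1, 2 → 6
9 → 8, 5, 1, 2 → 4
14 → 8, 5, 1, 2 → 4
8 → 5, 1, 2 → 3
5 → 1, 2 → 2
1 → none → 0
2 → none → 0
Sum: 10 + 8 + 8 + 7 + 6 + 4 + 4 + 3 + 2 + 0 + 0 = 52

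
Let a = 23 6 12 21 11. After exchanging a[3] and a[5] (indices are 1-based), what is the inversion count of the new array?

5

Positions 3 and 5 hold 12 and 11; after swapping, the array is [23, 6, 11, 21, 12].
For each element, count later entries that are smaller:
23 → 6, 11, 21, 12 → 4
6 → none → 0
11 → none → 0
21 → 12 → 1
12 → none → 0
Sum: 4 + 0 + 0 + 1 + 0 = 5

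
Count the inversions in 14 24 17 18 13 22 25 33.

Count, for each position, how many later elements it exceeds:
14 → 13 → 1
24 → 17, 18, 13, 22 → 4
17 → 13 → 1
18 → 13 → 1
13 → none → 0
22 → none → 0
25 → none → 0
33 → none → 0
Sum: 1 + 4 + 1 + 1 + 0 + 0 + 0 + 0 = 7

There are 7 out-of-order pairs.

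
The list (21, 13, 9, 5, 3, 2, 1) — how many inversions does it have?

For each element, count later entries that are smaller:
21 → 13, 9, 5, 3, 2, 1 → 6
13 → 9, 5, 3, 2, 1 → 5
9 → 5, 3, 2, 1 → 4
5 → 3, 2, 1 → 3
3 → 2, 1 → 2
2 → 1 → 1
1 → none → 0
Sum: 6 + 5 + 4 + 3 + 2 + 1 + 0 = 21

There are 21 inversions.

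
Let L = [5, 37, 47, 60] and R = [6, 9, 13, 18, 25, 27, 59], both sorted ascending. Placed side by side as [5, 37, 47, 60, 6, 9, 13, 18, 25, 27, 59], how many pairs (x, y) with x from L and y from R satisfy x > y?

There are 19 cross-inversions.

Count, for every r in R, how many entries of L exceed r:
r = 6: 37, 47, 60 → 3
r = 9: 37, 47, 60 → 3
r = 13: 37, 47, 60 → 3
r = 18: 37, 47, 60 → 3
r = 25: 37, 47, 60 → 3
r = 27: 37, 47, 60 → 3
r = 59: 60 → 1
Cross-inversions: 3 + 3 + 3 + 3 + 3 + 3 + 1 = 19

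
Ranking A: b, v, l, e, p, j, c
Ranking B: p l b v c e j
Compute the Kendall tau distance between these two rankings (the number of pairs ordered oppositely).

Assign each item its position (1..7) in the first ordering, then rewrite the second ordering as that position sequence:
positions: b→1, v→2, l→3, e→4, p→5, j→6, c→7
second ordering as positions: [5, 3, 1, 2, 7, 4, 6]
Discordant pairs = inversions in this position sequence.
5: 3, 1, 2, 4 → 4
3: 1, 2 → 2
1: 0
2: 0
7: 4, 6 → 2
4: 0
6: 0
Total: 4 + 2 + 0 + 0 + 2 + 0 + 0 = 8

8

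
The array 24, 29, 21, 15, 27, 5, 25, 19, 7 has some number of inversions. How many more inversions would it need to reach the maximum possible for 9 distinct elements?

Maximum inversions for 9 distinct elements is C(9, 2) = 9·8/2 = 36.
Current inversions — for each element, count later smaller elements:
24: 5
29: 7
21: 4
15: 2
27: 4
5: 0
25: 2
19: 1
7: 0
Current total: 5 + 7 + 4 + 2 + 4 + 0 + 2 + 1 + 0 = 25
Shortfall: 36 − 25 = 11

11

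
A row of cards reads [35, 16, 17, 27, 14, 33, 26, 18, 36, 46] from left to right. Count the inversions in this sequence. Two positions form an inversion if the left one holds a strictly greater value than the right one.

15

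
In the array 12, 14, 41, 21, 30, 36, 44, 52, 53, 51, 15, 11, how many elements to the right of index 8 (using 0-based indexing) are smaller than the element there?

The element at index 8 is 53.
Elements after it: 51, 15, 11
Those smaller than 53: 51, 15, 11

3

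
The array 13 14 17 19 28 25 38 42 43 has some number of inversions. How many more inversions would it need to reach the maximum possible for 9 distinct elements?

Maximum inversions for 9 distinct elements is C(9, 2) = 9·8/2 = 36.
Current inversions — for each element, count later smaller elements:
13: 0
14: 0
17: 0
19: 0
28: 1
25: 0
38: 0
42: 0
43: 0
Current total: 0 + 0 + 0 + 0 + 1 + 0 + 0 + 0 + 0 = 1
Shortfall: 36 − 1 = 35

35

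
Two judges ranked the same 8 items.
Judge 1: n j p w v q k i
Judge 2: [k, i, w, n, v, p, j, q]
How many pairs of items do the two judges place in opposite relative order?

Assign each item its position (1..8) in the first ordering, then rewrite the second ordering as that position sequence:
positions: n→1, j→2, p→3, w→4, v→5, q→6, k→7, i→8
second ordering as positions: [7, 8, 4, 1, 5, 3, 2, 6]
Discordant pairs = inversions in this position sequence.
7: 4, 1, 5, 3, 2, 6 → 6
8: 4, 1, 5, 3, 2, 6 → 6
4: 1, 3, 2 → 3
1: 0
5: 3, 2 → 2
3: 2 → 1
2: 0
6: 0
Total: 6 + 6 + 3 + 0 + 2 + 1 + 0 + 0 = 18

18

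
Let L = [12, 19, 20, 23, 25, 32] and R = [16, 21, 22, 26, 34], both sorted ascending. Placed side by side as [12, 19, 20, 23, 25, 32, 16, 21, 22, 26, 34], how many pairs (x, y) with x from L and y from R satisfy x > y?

12

For each element r of the right run, count left-run elements greater than r:
r = 16: 19, 20, 23, 25, 32 → 5
r = 21: 23, 25, 32 → 3
r = 22: 23, 25, 32 → 3
r = 26: 32 → 1
r = 34: none → 0
Cross-inversions: 5 + 3 + 3 + 1 + 0 = 12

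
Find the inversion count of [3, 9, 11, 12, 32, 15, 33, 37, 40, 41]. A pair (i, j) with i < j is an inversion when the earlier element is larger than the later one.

Element-by-element contributions:
3: 0
9: 0
11: 0
12: 0
32: 1
15: 0
33: 0
37: 0
40: 0
41: 0
Sum: 0 + 0 + 0 + 0 + 1 + 0 + 0 + 0 + 0 + 0 = 1

1 inversion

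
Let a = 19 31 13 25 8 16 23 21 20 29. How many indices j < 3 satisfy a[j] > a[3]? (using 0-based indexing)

1

The element at index 3 is 25.
Elements before it: 19, 31, 13
Those larger than 25: 31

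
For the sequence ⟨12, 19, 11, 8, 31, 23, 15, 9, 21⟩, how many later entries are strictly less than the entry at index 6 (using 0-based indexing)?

The element at index 6 is 15.
Elements after it: 9, 21
Those smaller than 15: 9

1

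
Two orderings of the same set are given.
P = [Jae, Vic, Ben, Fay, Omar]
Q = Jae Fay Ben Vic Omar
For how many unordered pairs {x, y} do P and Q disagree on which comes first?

Assign each item its position (1..5) in the first ordering, then rewrite the second ordering as that position sequence:
positions: Jae→1, Vic→2, Ben→3, Fay→4, Omar→5
second ordering as positions: [1, 4, 3, 2, 5]
Discordant pairs = inversions in this position sequence.
1: 0
4: 3, 2 → 2
3: 2 → 1
2: 0
5: 0
Total: 0 + 2 + 1 + 0 + 0 = 3

3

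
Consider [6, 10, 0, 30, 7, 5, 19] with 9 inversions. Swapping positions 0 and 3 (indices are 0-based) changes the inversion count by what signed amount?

+3

Positions 0 and 3 hold 6 and 30; after swapping, the array is [30, 10, 0, 6, 7, 5, 19].
Element-by-element contributions:
30 → 10, 0, 6, 7, 5, 19 → 6
10 → 0, 6, 7, 5 → 4
0 → none → 0
6 → 5 → 1
7 → 5 → 1
5 → none → 0
19 → none → 0
Sum: 6 + 4 + 0 + 1 + 1 + 0 + 0 = 12
Change: 12 − 9 = +3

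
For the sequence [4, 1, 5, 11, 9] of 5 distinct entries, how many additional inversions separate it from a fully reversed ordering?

Maximum inversions for 5 distinct elements is C(5, 2) = 5·4/2 = 10.
Current inversions — for each element, count later smaller elements:
4: 1
1: 0
5: 0
11: 1
9: 0
Current total: 1 + 0 + 0 + 1 + 0 = 2
Shortfall: 10 − 2 = 8

8 inversions short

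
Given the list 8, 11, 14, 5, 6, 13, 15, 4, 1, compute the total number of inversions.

Sweep left to right; for each value list the smaller values that follow it:
8 → 5, 6, 4, 1 → 4
11 → 5, 6, 4, 1 → 4
14 → 5, 6, 13, 4, 1 → 5
5 → 4, 1 → 2
6 → 4, 1 → 2
13 → 4, 1 → 2
15 → 4, 1 → 2
4 → 1 → 1
1 → none → 0
Sum: 4 + 4 + 5 + 2 + 2 + 2 + 2 + 1 + 0 = 22

22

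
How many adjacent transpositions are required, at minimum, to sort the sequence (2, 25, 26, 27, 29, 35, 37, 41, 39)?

Adjacent swaps: 1

Minimum adjacent swaps = number of inversions (each swap of adjacent out-of-order elements removes one inversion and no swap can remove more).
Count inversions — for each element, later elements that are smaller:
2: none → 0
25: none → 0
26: none → 0
27: none → 0
29: none → 0
35: none → 0
37: none → 0
41: 39 → 1
39: none → 0
Total inversions: 0 + 0 + 0 + 0 + 0 + 0 + 0 + 1 + 0 = 1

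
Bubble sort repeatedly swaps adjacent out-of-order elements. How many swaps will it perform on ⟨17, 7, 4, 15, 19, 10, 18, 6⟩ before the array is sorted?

Each adjacent swap fixes exactly one inversion, so the minimum swap count equals the number of inversions.
Count inversions — for each element, later elements that are smaller:
17: 7, 4, 15, 10, 6 → 5
7: 4, 6 → 2
4: none → 0
15: 10, 6 → 2
19: 10, 18, 6 → 3
10: 6 → 1
18: 6 → 1
6: none → 0
Total inversions: 5 + 2 + 0 + 2 + 3 + 1 + 1 + 0 = 14

There are 14 swaps.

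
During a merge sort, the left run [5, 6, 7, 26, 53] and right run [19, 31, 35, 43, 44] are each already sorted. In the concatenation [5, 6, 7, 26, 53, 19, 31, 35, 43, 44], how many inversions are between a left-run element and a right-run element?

Split inversions: 6

For each element r of the right run, count left-run elements greater than r:
r = 19: 26, 53 → 2
r = 31: 53 → 1
r = 35: 53 → 1
r = 43: 53 → 1
r = 44: 53 → 1
Cross-inversions: 2 + 1 + 1 + 1 + 1 = 6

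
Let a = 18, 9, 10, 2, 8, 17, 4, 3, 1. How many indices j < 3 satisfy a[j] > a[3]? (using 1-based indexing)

1 such element

The element at index 3 is 10.
Elements before it: 18, 9
Those larger than 10: 18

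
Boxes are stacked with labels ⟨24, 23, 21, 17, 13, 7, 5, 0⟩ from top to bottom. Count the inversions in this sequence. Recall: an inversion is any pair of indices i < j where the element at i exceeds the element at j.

There are 28 inversions.

Sweep left to right; for each value list the smaller values that follow it:
24 → 23, 21, 17, 13, 7, 5, 0 → 7
23 → 21, 17, 13, 7, 5, 0 → 6
21 → 17, 13, 7, 5, 0 → 5
17 → 13, 7, 5, 0 → 4
13 → 7, 5, 0 → 3
7 → 5, 0 → 2
5 → 0 → 1
0 → none → 0
Sum: 7 + 6 + 5 + 4 + 3 + 2 + 1 + 0 = 28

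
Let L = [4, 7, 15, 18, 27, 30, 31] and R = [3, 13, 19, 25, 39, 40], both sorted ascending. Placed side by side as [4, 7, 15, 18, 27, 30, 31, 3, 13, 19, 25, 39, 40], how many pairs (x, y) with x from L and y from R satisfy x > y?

Take each right-half value and tally the left-half values above it:
r = 3: 4, 7, 15, 18, 27, 30, 31 → 7
r = 13: 15, 18, 27, 30, 31 → 5
r = 19: 27, 30, 31 → 3
r = 25: 27, 30, 31 → 3
r = 39: none → 0
r = 40: none → 0
Cross-inversions: 7 + 5 + 3 + 3 + 0 + 0 = 18

There are 18 split inversions.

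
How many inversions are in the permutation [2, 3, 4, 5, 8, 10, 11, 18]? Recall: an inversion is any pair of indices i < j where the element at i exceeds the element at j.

Element-by-element contributions:
2: 0
3: 0
4: 0
5: 0
8: 0
10: 0
11: 0
18: 0
Sum: 0 + 0 + 0 + 0 + 0 + 0 + 0 + 0 = 0

0 inversions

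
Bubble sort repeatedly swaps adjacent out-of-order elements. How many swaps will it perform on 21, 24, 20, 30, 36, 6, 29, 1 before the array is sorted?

Minimum adjacent swaps = number of inversions (each swap of adjacent out-of-order elements removes one inversion and no swap can remove more).
Count inversions — for each element, later elements that are smaller:
21: 20, 6, 1 → 3
24: 20, 6, 1 → 3
20: 6, 1 → 2
30: 6, 29, 1 → 3
36: 6, 29, 1 → 3
6: 1 → 1
29: 1 → 1
1: none → 0
Total inversions: 3 + 3 + 2 + 3 + 3 + 1 + 1 + 0 = 16

16 swaps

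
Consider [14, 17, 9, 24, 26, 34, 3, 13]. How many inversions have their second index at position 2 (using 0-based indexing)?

2

The element at index 2 is 9.
Elements before it: 14, 17
Those larger than 9: 14, 17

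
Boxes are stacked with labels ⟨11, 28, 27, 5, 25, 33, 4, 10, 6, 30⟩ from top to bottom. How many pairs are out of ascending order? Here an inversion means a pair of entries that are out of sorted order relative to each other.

Count, for each position, how many later elements it exceeds:
11 → 5, 4, 10, 6 → 4
28 → 27, 5, 25, 4, 10, 6 → 6
27 → 5, 25, 4, 10, 6 → 5
5 → 4 → 1
25 → 4, 10, 6 → 3
33 → 4, 10, 6, 30 → 4
4 → none → 0
10 → 6 → 1
6 → none → 0
30 → none → 0
Sum: 4 + 6 + 5 + 1 + 3 + 4 + 0 + 1 + 0 + 0 = 24

24 inversions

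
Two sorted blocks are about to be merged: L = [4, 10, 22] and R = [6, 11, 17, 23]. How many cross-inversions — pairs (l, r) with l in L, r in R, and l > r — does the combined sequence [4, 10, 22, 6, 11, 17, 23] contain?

Take each right-half value and tally the left-half values above it:
r = 6: 10, 22 → 2
r = 11: 22 → 1
r = 17: 22 → 1
r = 23: none → 0
Cross-inversions: 2 + 1 + 1 + 0 = 4

4 cross-inversions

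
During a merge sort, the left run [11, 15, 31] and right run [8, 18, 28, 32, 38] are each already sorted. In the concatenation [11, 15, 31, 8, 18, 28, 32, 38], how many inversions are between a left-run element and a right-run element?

Count, for every r in R, how many entries of L exceed r:
r = 8: 11, 15, 31 → 3
r = 18: 31 → 1
r = 28: 31 → 1
r = 32: none → 0
r = 38: none → 0
Cross-inversions: 3 + 1 + 1 + 0 + 0 = 5

Cross-inversions: 5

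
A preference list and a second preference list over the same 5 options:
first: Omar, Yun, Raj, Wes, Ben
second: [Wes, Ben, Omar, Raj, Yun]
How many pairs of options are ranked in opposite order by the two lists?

There are 7 pairs.

Assign each item its position (1..5) in the first ordering, then rewrite the second ordering as that position sequence:
positions: Omar→1, Yun→2, Raj→3, Wes→4, Ben→5
second ordering as positions: [4, 5, 1, 3, 2]
Discordant pairs = inversions in this position sequence.
4: 1, 3, 2 → 3
5: 1, 3, 2 → 3
1: 0
3: 2 → 1
2: 0
Total: 3 + 3 + 0 + 1 + 0 = 7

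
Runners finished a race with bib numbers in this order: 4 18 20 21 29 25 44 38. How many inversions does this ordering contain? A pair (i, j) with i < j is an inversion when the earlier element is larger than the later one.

Count, for each position, how many later elements it exceeds:
4 → none → 0
18 → none → 0
20 → none → 0
21 → none → 0
29 → 25 → 1
25 → none → 0
44 → 38 → 1
38 → none → 0
Sum: 0 + 0 + 0 + 0 + 1 + 0 + 1 + 0 = 2

2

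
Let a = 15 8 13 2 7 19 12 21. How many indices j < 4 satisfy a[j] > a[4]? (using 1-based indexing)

3 such elements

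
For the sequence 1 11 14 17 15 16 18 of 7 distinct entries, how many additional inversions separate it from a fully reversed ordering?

Maximum inversions for 7 distinct elements is C(7, 2) = 7·6/2 = 21.
Current inversions — for each element, count later smaller elements:
1: 0
11: 0
14: 0
17: 2
15: 0
16: 0
18: 0
Current total: 0 + 0 + 0 + 2 + 0 + 0 + 0 = 2
Shortfall: 21 − 2 = 19

19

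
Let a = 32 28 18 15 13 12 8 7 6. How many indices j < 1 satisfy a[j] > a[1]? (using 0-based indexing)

1 such element

The element at index 1 is 28.
Elements before it: 32
Those larger than 28: 32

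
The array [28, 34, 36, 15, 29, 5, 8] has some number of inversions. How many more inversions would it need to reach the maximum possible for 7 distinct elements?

6 inversions short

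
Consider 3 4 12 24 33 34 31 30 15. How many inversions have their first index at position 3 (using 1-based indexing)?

The element at index 3 is 12.
Elements after it: 24, 33, 34, 31, 30, 15
None of them are smaller than 12.

0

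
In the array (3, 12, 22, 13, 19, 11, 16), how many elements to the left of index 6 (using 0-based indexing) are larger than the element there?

The element at index 6 is 16.
Elements before it: 3, 12, 22, 13, 19, 11
Those larger than 16: 22, 19

2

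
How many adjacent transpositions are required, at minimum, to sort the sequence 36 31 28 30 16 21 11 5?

The minimum number of adjacent swaps to sort an array equals its inversion count, since every such swap removes exactly one inversion.
Count inversions — for each element, later elements that are smaller:
36: 31, 28, 30, 16, 21, 11, 5 → 7
31: 28, 30, 16, 21, 11, 5 → 6
28: 16, 21, 11, 5 → 4
30: 16, 21, 11, 5 → 4
16: 11, 5 → 2
21: 11, 5 → 2
11: 5 → 1
5: none → 0
Total inversions: 7 + 6 + 4 + 4 + 2 + 2 + 1 + 0 = 26

There are 26 swaps.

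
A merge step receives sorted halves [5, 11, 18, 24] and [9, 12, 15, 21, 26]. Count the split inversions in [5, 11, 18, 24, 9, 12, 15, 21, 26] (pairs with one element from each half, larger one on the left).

Take each right-half value and tally the left-half values above it:
r = 9: 11, 18, 24 → 3
r = 12: 18, 24 → 2
r = 15: 18, 24 → 2
r = 21: 24 → 1
r = 26: none → 0
Cross-inversions: 3 + 2 + 2 + 1 + 0 = 8

8 cross-inversions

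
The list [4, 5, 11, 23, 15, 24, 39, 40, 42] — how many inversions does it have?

There is 1 out-of-order pair.

Sweep left to right; for each value list the smaller values that follow it:
4 → none → 0
5 → none → 0
11 → none → 0
23 → 15 → 1
15 → none → 0
24 → none → 0
39 → none → 0
40 → none → 0
42 → none → 0
Sum: 0 + 0 + 0 + 1 + 0 + 0 + 0 + 0 + 0 = 1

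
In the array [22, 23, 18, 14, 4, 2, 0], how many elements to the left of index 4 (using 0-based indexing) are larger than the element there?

The element at index 4 is 4.
Elements before it: 22, 23, 18, 14
Those larger than 4: 22, 23, 18, 14

4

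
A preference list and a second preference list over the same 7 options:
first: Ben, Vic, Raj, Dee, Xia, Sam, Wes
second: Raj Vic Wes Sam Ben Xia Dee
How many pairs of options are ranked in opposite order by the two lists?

11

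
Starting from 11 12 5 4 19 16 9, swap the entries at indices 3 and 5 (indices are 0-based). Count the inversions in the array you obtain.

Positions 3 and 5 hold 4 and 16; after swapping, the array is [11, 12, 5, 16, 19, 4, 9].
Sweep left to right; for each value list the smaller values that follow it:
11 → 5, 4, 9 → 3
12 → 5, 4, 9 → 3
5 → 4 → 1
16 → 4, 9 → 2
19 → 4, 9 → 2
4 → none → 0
9 → none → 0
Sum: 3 + 3 + 1 + 2 + 2 + 0 + 0 = 11

There are 11 inversions.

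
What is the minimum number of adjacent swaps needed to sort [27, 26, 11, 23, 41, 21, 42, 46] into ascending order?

9

The minimum number of adjacent swaps to sort an array equals its inversion count, since every such swap removes exactly one inversion.
Count inversions — for each element, later elements that are smaller:
27: 26, 11, 23, 21 → 4
26: 11, 23, 21 → 3
11: none → 0
23: 21 → 1
41: 21 → 1
21: none → 0
42: none → 0
46: none → 0
Total inversions: 4 + 3 + 0 + 1 + 1 + 0 + 0 + 0 = 9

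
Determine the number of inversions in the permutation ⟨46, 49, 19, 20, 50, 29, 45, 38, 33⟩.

Sweep left to right; for each value list the smaller values that follow it:
46: 6
49: 6
19: 0
20: 0
50: 4
29: 0
45: 2
38: 1
33: 0
Sum: 6 + 6 + 0 + 0 + 4 + 0 + 2 + 1 + 0 = 19

19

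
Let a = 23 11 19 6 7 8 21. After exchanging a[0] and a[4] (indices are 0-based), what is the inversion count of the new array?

Positions 0 and 4 hold 23 and 7; after swapping, the array is [7, 11, 19, 6, 23, 8, 21].
Sweep left to right; for each value list the smaller values that follow it:
7 → 6 → 1
11 → 6, 8 → 2
19 → 6, 8 → 2
6 → none → 0
23 → 8, 21 → 2
8 → none → 0
21 → none → 0
Sum: 1 + 2 + 2 + 0 + 2 + 0 + 0 = 7

7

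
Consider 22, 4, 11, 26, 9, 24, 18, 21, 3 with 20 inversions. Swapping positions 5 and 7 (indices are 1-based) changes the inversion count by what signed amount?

+1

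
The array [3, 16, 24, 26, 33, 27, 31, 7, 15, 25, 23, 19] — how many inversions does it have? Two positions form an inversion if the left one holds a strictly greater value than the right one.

Sweep left to right; for each value list the smaller values that follow it:
3: 0
16: 2
24: 4
26: 5
33: 7
27: 5
31: 5
7: 0
15: 0
25: 2
23: 1
19: 0
Sum: 0 + 2 + 4 + 5 + 7 + 5 + 5 + 0 + 0 + 2 + 1 + 0 = 31

31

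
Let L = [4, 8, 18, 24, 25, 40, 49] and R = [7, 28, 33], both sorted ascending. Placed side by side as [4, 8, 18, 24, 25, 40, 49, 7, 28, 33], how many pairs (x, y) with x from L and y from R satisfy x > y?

There are 10 split inversions.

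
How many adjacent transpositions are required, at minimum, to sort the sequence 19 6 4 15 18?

The minimum number of adjacent swaps to sort an array equals its inversion count, since every such swap removes exactly one inversion.
Count inversions — for each element, later elements that are smaller:
19: 6, 4, 15, 18 → 4
6: 4 → 1
4: none → 0
15: none → 0
18: none → 0
Total inversions: 4 + 1 + 0 + 0 + 0 = 5

5 swaps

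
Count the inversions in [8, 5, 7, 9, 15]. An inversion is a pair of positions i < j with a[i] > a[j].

2

For each element, count later entries that are smaller:
8 → 5, 7 → 2
5 → none → 0
7 → none → 0
9 → none → 0
15 → none → 0
Sum: 2 + 0 + 0 + 0 + 0 = 2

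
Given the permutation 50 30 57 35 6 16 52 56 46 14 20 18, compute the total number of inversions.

Sweep left to right; for each value list the smaller values that follow it:
50: 8
30: 5
57: 9
35: 5
6: 0
16: 1
52: 4
56: 4
46: 3
14: 0
20: 1
18: 0
Sum: 8 + 5 + 9 + 5 + 0 + 1 + 4 + 4 + 3 + 0 + 1 + 0 = 40

Out-of-order pairs: 40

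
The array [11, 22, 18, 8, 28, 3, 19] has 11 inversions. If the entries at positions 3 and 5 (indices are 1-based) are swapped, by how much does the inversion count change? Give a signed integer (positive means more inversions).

+1

Positions 3 and 5 hold 18 and 28; after swapping, the array is [11, 22, 28, 8, 18, 3, 19].
Sweep left to right; for each value list the smaller values that follow it:
11: 2
22: 4
28: 4
8: 1
18: 1
3: 0
19: 0
Sum: 2 + 4 + 4 + 1 + 1 + 0 + 0 = 12
Change: 12 − 11 = +1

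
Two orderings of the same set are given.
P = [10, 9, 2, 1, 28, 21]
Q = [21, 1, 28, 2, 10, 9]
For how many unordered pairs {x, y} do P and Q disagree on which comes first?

Assign each item its position (1..6) in the first ordering, then rewrite the second ordering as that position sequence:
positions: 10→1, 9→2, 2→3, 1→4, 28→5, 21→6
second ordering as positions: [6, 4, 5, 3, 1, 2]
Discordant pairs = inversions in this position sequence.
6: 4, 5, 3, 1, 2 → 5
4: 3, 1, 2 → 3
5: 3, 1, 2 → 3
3: 1, 2 → 2
1: 0
2: 0
Total: 5 + 3 + 3 + 2 + 0 + 0 = 13

13 disagreeing pairs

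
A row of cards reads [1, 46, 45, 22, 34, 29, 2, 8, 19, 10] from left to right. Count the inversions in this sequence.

Element-by-element contributions:
1 → none → 0
46 → 45, 22, 34, 29, 2, 8, 19, 10 → 8
45 → 22, 34, 29, 2, 8, 19, 10 → 7
22 → 2, 8, 19, 10 → 4
34 → 29, 2, 8, 19, 10 → 5
29 → 2, 8, 19, 10 → 4
2 → none → 0
8 → none → 0
19 → 10 → 1
10 → none → 0
Sum: 0 + 8 + 7 + 4 + 5 + 4 + 0 + 0 + 1 + 0 = 29

29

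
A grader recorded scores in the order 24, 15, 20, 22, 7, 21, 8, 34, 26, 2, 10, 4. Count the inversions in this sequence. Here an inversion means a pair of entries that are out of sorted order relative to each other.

41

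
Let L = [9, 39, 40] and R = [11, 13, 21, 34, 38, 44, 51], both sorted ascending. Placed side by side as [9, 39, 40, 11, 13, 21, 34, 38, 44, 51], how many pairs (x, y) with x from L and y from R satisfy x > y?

Count, for every r in R, how many entries of L exceed r:
r = 11: 39, 40 → 2
r = 13: 39, 40 → 2
r = 21: 39, 40 → 2
r = 34: 39, 40 → 2
r = 38: 39, 40 → 2
r = 44: none → 0
r = 51: none → 0
Cross-inversions: 2 + 2 + 2 + 2 + 2 + 0 + 0 = 10

10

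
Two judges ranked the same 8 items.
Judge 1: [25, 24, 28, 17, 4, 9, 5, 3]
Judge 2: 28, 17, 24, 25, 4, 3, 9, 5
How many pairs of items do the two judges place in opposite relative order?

Assign each item its position (1..8) in the first ordering, then rewrite the second ordering as that position sequence:
positions: 25→1, 24→2, 28→3, 17→4, 4→5, 9→6, 5→7, 3→8
second ordering as positions: [3, 4, 2, 1, 5, 8, 6, 7]
Discordant pairs = inversions in this position sequence.
3: 2, 1 → 2
4: 2, 1 → 2
2: 1 → 1
1: 0
5: 0
8: 6, 7 → 2
6: 0
7: 0
Total: 2 + 2 + 1 + 0 + 0 + 2 + 0 + 0 = 7

7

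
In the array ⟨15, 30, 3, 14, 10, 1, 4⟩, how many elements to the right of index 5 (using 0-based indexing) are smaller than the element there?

0

The element at index 5 is 1.
Elements after it: 4
None of them are smaller than 1.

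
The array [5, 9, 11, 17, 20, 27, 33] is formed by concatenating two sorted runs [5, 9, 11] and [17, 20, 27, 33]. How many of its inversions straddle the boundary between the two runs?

For each element r of the right run, count left-run elements greater than r:
r = 17: none → 0
r = 20: none → 0
r = 27: none → 0
r = 33: none → 0
Cross-inversions: 0 + 0 + 0 + 0 = 0

0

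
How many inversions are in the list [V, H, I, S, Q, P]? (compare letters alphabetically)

8 out-of-order pairs

Inversion pairs (indices are 0-based):
(0,1): V > H
(0,2): V > I
(0,3): V > S
(0,4): V > Q
(0,5): V > P
(3,4): S > Q
(3,5): S > P
(4,5): Q > P
That's 8 pairs.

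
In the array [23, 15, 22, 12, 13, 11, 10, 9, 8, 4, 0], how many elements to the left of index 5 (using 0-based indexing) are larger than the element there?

5 such elements

The element at index 5 is 11.
Elements before it: 23, 15, 22, 12, 13
Those larger than 11: 23, 15, 22, 12, 13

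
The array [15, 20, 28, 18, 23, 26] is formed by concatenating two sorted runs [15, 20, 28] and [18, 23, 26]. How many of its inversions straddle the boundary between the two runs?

There are 4 cross-inversions.

For each element r of the right run, count left-run elements greater than r:
r = 18: 20, 28 → 2
r = 23: 28 → 1
r = 26: 28 → 1
Cross-inversions: 2 + 1 + 1 = 4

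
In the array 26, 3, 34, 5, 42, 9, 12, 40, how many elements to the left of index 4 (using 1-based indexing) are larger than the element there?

The element at index 4 is 5.
Elements before it: 26, 3, 34
Those larger than 5: 26, 34

2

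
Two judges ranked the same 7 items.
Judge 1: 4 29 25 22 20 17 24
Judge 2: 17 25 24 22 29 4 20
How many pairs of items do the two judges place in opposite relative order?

14

Assign each item its position (1..7) in the first ordering, then rewrite the second ordering as that position sequence:
positions: 4→1, 29→2, 25→3, 22→4, 20→5, 17→6, 24→7
second ordering as positions: [6, 3, 7, 4, 2, 1, 5]
Discordant pairs = inversions in this position sequence.
6: 3, 4, 2, 1, 5 → 5
3: 2, 1 → 2
7: 4, 2, 1, 5 → 4
4: 2, 1 → 2
2: 1 → 1
1: 0
5: 0
Total: 5 + 2 + 4 + 2 + 1 + 0 + 0 = 14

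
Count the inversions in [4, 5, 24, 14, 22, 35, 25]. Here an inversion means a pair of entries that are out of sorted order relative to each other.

3

Listing every pair i<j with a[i]>a[j] (using 1-based positions):
(3,4): 24 > 14
(3,5): 24 > 22
(6,7): 35 > 25
That's 3 pairs.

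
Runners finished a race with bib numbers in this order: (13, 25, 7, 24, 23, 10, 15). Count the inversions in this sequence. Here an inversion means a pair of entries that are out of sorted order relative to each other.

Count, for each position, how many later elements it exceeds:
13 → 7, 10 → 2
25 → 7, 24, 23, 10, 15 → 5
7 → none → 0
24 → 23, 10, 15 → 3
23 → 10, 15 → 2
10 → none → 0
15 → none → 0
Sum: 2 + 5 + 0 + 3 + 2 + 0 + 0 = 12

12 inversions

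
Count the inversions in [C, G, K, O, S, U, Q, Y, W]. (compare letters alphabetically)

There are 3 inversions.

Count, for each position, how many later elements it exceeds:
C: 0
G: 0
K: 0
O: 0
S: 1
U: 1
Q: 0
Y: 1
W: 0
Sum: 0 + 0 + 0 + 0 + 1 + 1 + 0 + 1 + 0 = 3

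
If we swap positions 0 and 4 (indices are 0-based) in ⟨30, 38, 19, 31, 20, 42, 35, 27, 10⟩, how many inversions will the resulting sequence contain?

Positions 0 and 4 hold 30 and 20; after swapping, the array is [20, 38, 19, 31, 30, 42, 35, 27, 10].
For each element, count later entries that are smaller:
20 → 19, 10 → 2
38 → 19, 31, 30, 35, 27, 10 → 6
19 → 10 → 1
31 → 30, 27, 10 → 3
30 → 27, 10 → 2
42 → 35, 27, 10 → 3
35 → 27, 10 → 2
27 → 10 → 1
10 → none → 0
Sum: 2 + 6 + 1 + 3 + 2 + 3 + 2 + 1 + 0 = 20

Inversions: 20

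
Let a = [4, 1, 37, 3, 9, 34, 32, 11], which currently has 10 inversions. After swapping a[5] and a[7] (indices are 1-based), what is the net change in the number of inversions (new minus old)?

+1

Positions 5 and 7 hold 9 and 32; after swapping, the array is [4, 1, 37, 3, 32, 34, 9, 11].
For each element, count later entries that are smaller:
4 → 1, 3 → 2
1 → none → 0
37 → 3, 32, 34, 9, 11 → 5
3 → none → 0
32 → 9, 11 → 2
34 → 9, 11 → 2
9 → none → 0
11 → none → 0
Sum: 2 + 0 + 5 + 0 + 2 + 2 + 0 + 0 = 11
Change: 11 − 10 = +1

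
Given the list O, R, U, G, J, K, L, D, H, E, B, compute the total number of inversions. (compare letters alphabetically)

43 out-of-order pairs

Count, for each position, how many later elements it exceeds:
O → G, J, K, L, D, H, E, B → 8
R → G, J, K, L, D, H, E, B → 8
U → G, J, K, L, D, H, E, B → 8
G → D, E, B → 3
J → D, H, E, B → 4
K → D, H, E, B → 4
L → D, H, E, B → 4
D → B → 1
H → E, B → 2
E → B → 1
B → none → 0
Sum: 8 + 8 + 8 + 3 + 4 + 4 + 4 + 1 + 2 + 1 + 0 = 43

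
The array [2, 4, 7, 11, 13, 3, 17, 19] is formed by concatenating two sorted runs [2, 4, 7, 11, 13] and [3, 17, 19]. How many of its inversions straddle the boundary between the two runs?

For each element r of the right run, count left-run elements greater than r:
r = 3: 4, 7, 11, 13 → 4
r = 17: none → 0
r = 19: none → 0
Cross-inversions: 4 + 0 + 0 = 4

4 cross-inversions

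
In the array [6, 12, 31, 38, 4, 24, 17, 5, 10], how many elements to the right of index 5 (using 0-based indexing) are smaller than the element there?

3 such elements

The element at index 5 is 24.
Elements after it: 17, 5, 10
Those smaller than 24: 17, 5, 10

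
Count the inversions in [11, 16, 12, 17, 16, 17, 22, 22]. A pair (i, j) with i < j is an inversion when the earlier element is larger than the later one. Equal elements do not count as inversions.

For each element, count later entries that are smaller:
11 → none → 0
16 → 12 → 1
12 → none → 0
17 → 16 → 1
16 → none → 0
17 → none → 0
22 → none → 0
22 → none → 0
Sum: 0 + 1 + 0 + 1 + 0 + 0 + 0 + 0 = 2

Inversions: 2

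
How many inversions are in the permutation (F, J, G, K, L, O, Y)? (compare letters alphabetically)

Count, for each position, how many later elements it exceeds:
F: 0
J: 1
G: 0
K: 0
L: 0
O: 0
Y: 0
Sum: 0 + 1 + 0 + 0 + 0 + 0 + 0 = 1

1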